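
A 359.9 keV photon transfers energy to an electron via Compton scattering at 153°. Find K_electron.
205.5589 keV

By energy conservation: K_e = E_initial - E_final

First find the scattered photon energy:
Initial wavelength: λ = hc/E = 3.4450 pm
Compton shift: Δλ = λ_C(1 - cos(153°)) = 4.5882 pm
Final wavelength: λ' = 3.4450 + 4.5882 = 8.0331 pm
Final photon energy: E' = hc/λ' = 154.3411 keV

Electron kinetic energy:
K_e = E - E' = 359.9000 - 154.3411 = 205.5589 keV

(Intermediate values are shown rounded; full precision is carried through to the final answer.)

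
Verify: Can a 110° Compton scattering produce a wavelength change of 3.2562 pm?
Yes, consistent

Calculate the expected shift for θ = 110°:

Δλ_expected = λ_C(1 - cos(110°))
Δλ_expected = 2.4263 × (1 - cos(110°))
Δλ_expected = 2.4263 × 1.3420
Δλ_expected = 3.2562 pm

Given shift: 3.2562 pm
Expected shift: 3.2562 pm
Difference: 0.0000 pm

The values match. This is consistent with Compton scattering at the stated angle.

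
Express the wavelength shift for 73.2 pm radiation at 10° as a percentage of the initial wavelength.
0.0504%

Calculate the Compton shift:
Δλ = λ_C(1 - cos(10°))
Δλ = 2.4263 × (1 - cos(10°))
Δλ = 2.4263 × 0.0152
Δλ = 0.0369 pm

Percentage change:
(Δλ/λ₀) × 100 = (0.0369/73.2) × 100
= 0.0504%

(Intermediate values are shown rounded; full precision is carried through to the final answer.)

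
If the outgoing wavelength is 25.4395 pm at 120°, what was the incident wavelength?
21.8000 pm

From λ' = λ + Δλ, we have λ = λ' - Δλ

First calculate the Compton shift:
Δλ = λ_C(1 - cos θ)
Δλ = 2.4263 × (1 - cos(120°))
Δλ = 2.4263 × 1.5000
Δλ = 3.6395 pm

Initial wavelength:
λ = λ' - Δλ
λ = 25.4395 - 3.6395
λ = 21.8000 pm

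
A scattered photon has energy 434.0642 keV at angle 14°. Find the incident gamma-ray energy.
445.3000 keV

Convert final energy to wavelength (hc ≈ 1239.842 keV·pm):
λ' = hc/E' = 1239.842 / 434.0642 = 2.8564 pm

Calculate the Compton shift:
Δλ = λ_C(1 - cos(14°))
Δλ = 2.4263 × (1 - cos(14°))
Δλ = 0.0721 pm

Initial wavelength:
λ = λ' - Δλ = 2.8564 - 0.0721 = 2.7843 pm

Initial energy:
E = hc/λ = 1239.842 / 2.7843 = 445.3000 keV

(Intermediate values are shown rounded; full precision is carried through to the final answer.)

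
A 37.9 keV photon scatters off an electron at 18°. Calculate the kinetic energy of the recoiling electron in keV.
0.1371 keV

By energy conservation: K_e = E_initial - E_final

First find the scattered photon energy:
Initial wavelength: λ = hc/E = 32.7135 pm
Compton shift: Δλ = λ_C(1 - cos(18°)) = 0.1188 pm
Final wavelength: λ' = 32.7135 + 0.1188 = 32.8323 pm
Final photon energy: E' = hc/λ' = 37.7629 keV

Electron kinetic energy:
K_e = E - E' = 37.9000 - 37.7629 = 0.1371 keV

(Intermediate values are shown rounded; full precision is carried through to the final answer.)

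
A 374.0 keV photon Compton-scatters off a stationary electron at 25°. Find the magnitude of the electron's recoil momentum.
8.4677e-23 kg·m/s

The electron is initially at rest, so by conservation of momentum:
p⃗_e = p⃗₀ − p⃗'  (incident photon momentum minus scattered photon momentum)

Photon momentum magnitudes (p = h/λ = E/c):
λ₀ = hc/E₀ = 3.3151 pm → p₀ = h/λ₀ = 1.9988e-22 kg·m/s
Δλ = λ_C(1 − cos 25°) = 0.2273 pm
λ' = 3.5424 pm → p' = h/λ' = 1.8705e-22 kg·m/s

The scattered photon makes angle θ = 25° with the incident direction, so by the law of cosines:
|p⃗_e|² = p₀² + p'² − 2p₀p'cos θ
|p⃗_e|² = (1.9988e-22)² + (1.8705e-22)² − 2·1.9988e-22·1.8705e-22·cos(25°)
|p⃗_e| = 8.4677e-23 kg·m/s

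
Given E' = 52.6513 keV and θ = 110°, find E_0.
61.1000 keV

Convert final energy to wavelength (hc ≈ 1239.842 keV·pm):
λ' = hc/E' = 1239.842 / 52.6513 = 23.5482 pm

Calculate the Compton shift:
Δλ = λ_C(1 - cos(110°))
Δλ = 2.4263 × (1 - cos(110°))
Δλ = 3.2562 pm

Initial wavelength:
λ = λ' - Δλ = 23.5482 - 3.2562 = 20.2920 pm

Initial energy:
E = hc/λ = 1239.842 / 20.2920 = 61.1000 keV

(Intermediate values are shown rounded; full precision is carried through to the final answer.)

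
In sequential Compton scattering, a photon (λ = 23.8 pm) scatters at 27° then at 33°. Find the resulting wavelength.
24.4559 pm

Apply Compton shift twice:

First scattering at θ₁ = 27°:
Δλ₁ = λ_C(1 - cos(27°))
Δλ₁ = 2.4263 × 0.1090
Δλ₁ = 0.2645 pm

After first scattering:
λ₁ = 23.8 + 0.2645 = 24.0645 pm

Second scattering at θ₂ = 33°:
Δλ₂ = λ_C(1 - cos(33°))
Δλ₂ = 2.4263 × 0.1613
Δλ₂ = 0.3914 pm

Final wavelength:
λ₂ = 24.0645 + 0.3914 = 24.4559 pm

Total shift: Δλ_total = 0.2645 + 0.3914 = 0.6559 pm

(Intermediate values are shown rounded; full precision is carried through to the final answer.)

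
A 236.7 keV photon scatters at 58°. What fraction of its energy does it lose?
0.1788 (or 17.88%)

Calculate initial and final photon energies:

Initial: E₀ = 236.7 keV → λ₀ = 5.2380 pm
Compton shift: Δλ = 1.1406 pm
Final wavelength: λ' = 6.3786 pm
Final energy: E' = 194.3755 keV

Fractional energy loss:
(E₀ - E')/E₀ = (236.7000 - 194.3755)/236.7000
= 42.3245/236.7000
= 0.1788
= 17.88%

(Intermediate values are shown rounded; full precision is carried through to the final answer.)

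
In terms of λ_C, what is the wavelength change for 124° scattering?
1.5592 λ_C

The Compton shift formula is:
Δλ = λ_C(1 - cos θ)

Dividing both sides by λ_C:
Δλ/λ_C = 1 - cos θ

For θ = 124°:
Δλ/λ_C = 1 - cos(124°)
Δλ/λ_C = 1 - -0.5592
Δλ/λ_C = 1.5592

This means the shift is 1.5592 × λ_C = 3.7831 pm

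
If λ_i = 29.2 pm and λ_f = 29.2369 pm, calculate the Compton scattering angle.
10.01°

First find the wavelength shift:
Δλ = λ' - λ = 29.2369 - 29.2 = 0.0369 pm

Using Δλ = λ_C(1 - cos θ), with λ_C = h/(m_e·c) ≈ 2.42631024 pm:
cos θ = 1 - Δλ/λ_C
cos θ = 1 - 0.0369/2.42631024
cos θ = 0.984792

θ = arccos(0.984792)
θ = 10.01°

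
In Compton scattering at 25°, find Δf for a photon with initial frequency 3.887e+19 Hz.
1.113e+18 Hz (decrease)

Convert frequency to wavelength (c = 299792458 m/s):
λ₀ = c/f₀ = 299792458/3.887e+19 = 7.7126951e-12 m = 7.7127 pm

Calculate Compton shift:
Δλ = λ_C(1 - cos(25°)) = 0.2273 pm

Final wavelength:
λ' = λ₀ + Δλ = 7.7127 + 0.2273 = 7.9400 pm

Final frequency:
f' = c/λ' = 299792458/7.9400215e-12 = 3.7757134e+19 Hz

Frequency shift (decrease):
Δf = f₀ - f' = 3.887e+19 - 3.7757134e+19 = 1.113e+18 Hz

(Intermediate values are shown rounded; full precision is carried through to the final answer.)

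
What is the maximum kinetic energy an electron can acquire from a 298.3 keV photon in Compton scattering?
160.6771 keV

Maximum energy transfer occurs at θ = 180° (backscattering).

Initial photon: E₀ = 298.3 keV → λ₀ = 4.1564 pm

Maximum Compton shift (at 180°):
Δλ_max = 2λ_C = 2 × 2.4263 = 4.8526 pm

Final wavelength:
λ' = 4.1564 + 4.8526 = 9.0090 pm

Minimum photon energy (maximum energy to electron):
E'_min = hc/λ' = 137.6229 keV

Maximum electron kinetic energy:
K_max = E₀ - E'_min = 298.3000 - 137.6229 = 160.6771 keV

(Intermediate values are shown rounded; full precision is carried through to the final answer.)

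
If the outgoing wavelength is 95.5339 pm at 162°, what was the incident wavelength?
90.8000 pm

From λ' = λ + Δλ, we have λ = λ' - Δλ

First calculate the Compton shift:
Δλ = λ_C(1 - cos θ)
Δλ = 2.4263 × (1 - cos(162°))
Δλ = 2.4263 × 1.9511
Δλ = 4.7339 pm

Initial wavelength:
λ = λ' - Δλ
λ = 95.5339 - 4.7339
λ = 90.8000 pm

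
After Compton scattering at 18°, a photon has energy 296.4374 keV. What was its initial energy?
305.1000 keV

Convert final energy to wavelength (hc ≈ 1239.842 keV·pm):
λ' = hc/E' = 1239.842 / 296.4374 = 4.1825 pm

Calculate the Compton shift:
Δλ = λ_C(1 - cos(18°))
Δλ = 2.4263 × (1 - cos(18°))
Δλ = 0.1188 pm

Initial wavelength:
λ = λ' - Δλ = 4.1825 - 0.1188 = 4.0637 pm

Initial energy:
E = hc/λ = 1239.842 / 4.0637 = 305.1000 keV

(Intermediate values are shown rounded; full precision is carried through to the final answer.)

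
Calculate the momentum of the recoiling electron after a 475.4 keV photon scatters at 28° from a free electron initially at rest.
1.1937e-22 kg·m/s

The electron is initially at rest, so by conservation of momentum:
p⃗_e = p⃗₀ − p⃗'  (incident photon momentum minus scattered photon momentum)

Photon momentum magnitudes (p = h/λ = E/c):
λ₀ = hc/E₀ = 2.6080 pm → p₀ = h/λ₀ = 2.5407e-22 kg·m/s
Δλ = λ_C(1 − cos 28°) = 0.2840 pm
λ' = 2.8920 pm → p' = h/λ' = 2.2912e-22 kg·m/s

The scattered photon makes angle θ = 28° with the incident direction, so by the law of cosines:
|p⃗_e|² = p₀² + p'² − 2p₀p'cos θ
|p⃗_e|² = (2.5407e-22)² + (2.2912e-22)² − 2·2.5407e-22·2.2912e-22·cos(28°)
|p⃗_e| = 1.1937e-22 kg·m/s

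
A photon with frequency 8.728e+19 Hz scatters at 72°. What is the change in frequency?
2.863e+19 Hz (decrease)

Convert frequency to wavelength (c = 299792458 m/s):
λ₀ = c/f₀ = 299792458/8.728e+19 = 3.4348357e-12 m = 3.4348 pm

Calculate Compton shift:
Δλ = λ_C(1 - cos(72°)) = 1.6765 pm

Final wavelength:
λ' = λ₀ + Δλ = 3.4348 + 1.6765 = 5.1114 pm

Final frequency:
f' = c/λ' = 299792458/5.1113748e-12 = 5.8652020e+19 Hz

Frequency shift (decrease):
Δf = f₀ - f' = 8.728e+19 - 5.8652020e+19 = 2.863e+19 Hz

(Intermediate values are shown rounded; full precision is carried through to the final answer.)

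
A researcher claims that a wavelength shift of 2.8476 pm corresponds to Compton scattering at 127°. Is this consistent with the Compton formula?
No, inconsistent

Calculate the expected shift for θ = 127°:

Δλ_expected = λ_C(1 - cos(127°))
Δλ_expected = 2.4263 × (1 - cos(127°))
Δλ_expected = 2.4263 × 1.6018
Δλ_expected = 3.8865 pm

Given shift: 2.8476 pm
Expected shift: 3.8865 pm
Difference: 1.0389 pm

The values do not match. The given shift corresponds to θ ≈ 100.0°, not 127°.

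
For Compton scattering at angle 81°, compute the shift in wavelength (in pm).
2.0468 pm

Using the Compton scattering formula:
Δλ = λ_C(1 - cos θ)

where λ_C = h/(m_e·c) ≈ 2.4263 pm is the Compton wavelength of an electron.

For θ = 81°:
cos(81°) = 0.1564
1 - cos(81°) = 0.8436

Δλ = 2.4263 × 0.8436
Δλ = 2.0468 pm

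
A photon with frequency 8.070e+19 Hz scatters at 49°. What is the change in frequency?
1.480e+19 Hz (decrease)

Convert frequency to wavelength (c = 299792458 m/s):
λ₀ = c/f₀ = 299792458/8.070e+19 = 3.7149003e-12 m = 3.7149 pm

Calculate Compton shift:
Δλ = λ_C(1 - cos(49°)) = 0.8345 pm

Final wavelength:
λ' = λ₀ + Δλ = 3.7149 + 0.8345 = 4.5494 pm

Final frequency:
f' = c/λ' = 299792458/4.5494078e-12 = 6.5897028e+19 Hz

Frequency shift (decrease):
Δf = f₀ - f' = 8.070e+19 - 6.5897028e+19 = 1.480e+19 Hz

(Intermediate values are shown rounded; full precision is carried through to the final answer.)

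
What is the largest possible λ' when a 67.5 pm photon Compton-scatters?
72.3526 pm (at θ = 180°)

The Compton shift is Δλ = λ_C(1 − cos θ).

Since cos θ ranges from −1 to 1, the factor (1 − cos θ) ranges from 0 to 2; the maximum shift occurs at θ = 180° (backscattering):
Δλ_max = 2λ_C = 2 × 2.4263 pm = 4.8526 pm

Maximum scattered wavelength:
λ'_max = λ₀ + Δλ_max = 67.5 + 4.8526 = 72.3526 pm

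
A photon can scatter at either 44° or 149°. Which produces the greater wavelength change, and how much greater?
149° produces the larger shift by a factor of 6.617

Calculate both shifts using Δλ = λ_C(1 - cos θ):

For θ₁ = 44°:
Δλ₁ = 2.4263 × (1 - cos(44°))
Δλ₁ = 2.4263 × 0.2807
Δλ₁ = 0.6810 pm

For θ₂ = 149°:
Δλ₂ = 2.4263 × (1 - cos(149°))
Δλ₂ = 2.4263 × 1.8572
Δλ₂ = 4.5061 pm

The 149° angle produces the larger shift.
Ratio: 4.5061/0.6810 = 6.617

(Intermediate values are shown rounded; full precision is carried through to the final answer.)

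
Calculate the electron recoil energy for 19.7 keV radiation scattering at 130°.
1.1733 keV

By energy conservation: K_e = E_initial - E_final

First find the scattered photon energy:
Initial wavelength: λ = hc/E = 62.9361 pm
Compton shift: Δλ = λ_C(1 - cos(130°)) = 3.9859 pm
Final wavelength: λ' = 62.9361 + 3.9859 = 66.9221 pm
Final photon energy: E' = hc/λ' = 18.5267 keV

Electron kinetic energy:
K_e = E - E' = 19.7000 - 18.5267 = 1.1733 keV

(Intermediate values are shown rounded; full precision is carried through to the final answer.)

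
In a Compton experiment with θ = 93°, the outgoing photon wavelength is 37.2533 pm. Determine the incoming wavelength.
34.7000 pm

From λ' = λ + Δλ, we have λ = λ' - Δλ

First calculate the Compton shift:
Δλ = λ_C(1 - cos θ)
Δλ = 2.4263 × (1 - cos(93°))
Δλ = 2.4263 × 1.0523
Δλ = 2.5533 pm

Initial wavelength:
λ = λ' - Δλ
λ = 37.2533 - 2.5533
λ = 34.7000 pm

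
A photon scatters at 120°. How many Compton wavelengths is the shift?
1.5000 λ_C

The Compton shift formula is:
Δλ = λ_C(1 - cos θ)

Dividing both sides by λ_C:
Δλ/λ_C = 1 - cos θ

For θ = 120°:
Δλ/λ_C = 1 - cos(120°)
Δλ/λ_C = 1 - -0.5000
Δλ/λ_C = 1.5000

This means the shift is 1.5000 × λ_C = 3.6395 pm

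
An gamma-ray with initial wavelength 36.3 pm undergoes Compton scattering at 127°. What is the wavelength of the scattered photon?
40.1865 pm

Using the Compton scattering formula:
λ' = λ + Δλ = λ + λ_C(1 - cos θ)

Given:
- Initial wavelength λ = 36.3 pm
- Scattering angle θ = 127°
- Compton wavelength λ_C ≈ 2.4263 pm

Calculate the shift:
Δλ = 2.4263 × (1 - cos(127°))
Δλ = 2.4263 × 1.6018
Δλ = 3.8865 pm

Final wavelength:
λ' = 36.3 + 3.8865 = 40.1865 pm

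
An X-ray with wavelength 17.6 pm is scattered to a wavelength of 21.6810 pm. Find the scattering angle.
133.00°

First find the wavelength shift:
Δλ = λ' - λ = 21.6810 - 17.6 = 4.0810 pm

Using Δλ = λ_C(1 - cos θ), with λ_C = h/(m_e·c) ≈ 2.42631024 pm:
cos θ = 1 - Δλ/λ_C
cos θ = 1 - 4.0810/2.42631024
cos θ = -0.681978

θ = arccos(-0.681978)
θ = 133.00°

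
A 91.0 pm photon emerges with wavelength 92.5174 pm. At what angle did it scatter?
68.00°

First find the wavelength shift:
Δλ = λ' - λ = 92.5174 - 91.0 = 1.5174 pm

Using Δλ = λ_C(1 - cos θ), with λ_C = h/(m_e·c) ≈ 2.42631024 pm:
cos θ = 1 - Δλ/λ_C
cos θ = 1 - 1.5174/2.42631024
cos θ = 0.374606

θ = arccos(0.374606)
θ = 68.00°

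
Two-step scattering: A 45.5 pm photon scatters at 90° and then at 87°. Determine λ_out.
50.2256 pm

Apply Compton shift twice:

First scattering at θ₁ = 90°:
Δλ₁ = λ_C(1 - cos(90°))
Δλ₁ = 2.4263 × 1.0000
Δλ₁ = 2.4263 pm

After first scattering:
λ₁ = 45.5 + 2.4263 = 47.9263 pm

Second scattering at θ₂ = 87°:
Δλ₂ = λ_C(1 - cos(87°))
Δλ₂ = 2.4263 × 0.9477
Δλ₂ = 2.2993 pm

Final wavelength:
λ₂ = 47.9263 + 2.2993 = 50.2256 pm

Total shift: Δλ_total = 2.4263 + 2.2993 = 4.7256 pm

(Intermediate values are shown rounded; full precision is carried through to the final answer.)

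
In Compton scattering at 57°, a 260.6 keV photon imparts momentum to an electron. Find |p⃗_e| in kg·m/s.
1.2258e-22 kg·m/s

The electron is initially at rest, so by conservation of momentum:
p⃗_e = p⃗₀ − p⃗'  (incident photon momentum minus scattered photon momentum)

Photon momentum magnitudes (p = h/λ = E/c):
λ₀ = hc/E₀ = 4.7576 pm → p₀ = h/λ₀ = 1.3927e-22 kg·m/s
Δλ = λ_C(1 − cos 57°) = 1.1048 pm
λ' = 5.8625 pm → p' = h/λ' = 1.1302e-22 kg·m/s

The scattered photon makes angle θ = 57° with the incident direction, so by the law of cosines:
|p⃗_e|² = p₀² + p'² − 2p₀p'cos θ
|p⃗_e|² = (1.3927e-22)² + (1.1302e-22)² − 2·1.3927e-22·1.1302e-22·cos(57°)
|p⃗_e| = 1.2258e-22 kg·m/s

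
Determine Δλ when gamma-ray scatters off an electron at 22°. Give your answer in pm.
0.1767 pm

Using the Compton scattering formula:
Δλ = λ_C(1 - cos θ)

where λ_C = h/(m_e·c) ≈ 2.4263 pm is the Compton wavelength of an electron.

For θ = 22°:
cos(22°) = 0.9272
1 - cos(22°) = 0.0728

Δλ = 2.4263 × 0.0728
Δλ = 0.1767 pm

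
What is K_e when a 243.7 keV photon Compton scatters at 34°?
18.3718 keV

By energy conservation: K_e = E_initial - E_final

First find the scattered photon energy:
Initial wavelength: λ = hc/E = 5.0876 pm
Compton shift: Δλ = λ_C(1 - cos(34°)) = 0.4148 pm
Final wavelength: λ' = 5.0876 + 0.4148 = 5.5024 pm
Final photon energy: E' = hc/λ' = 225.3282 keV

Electron kinetic energy:
K_e = E - E' = 243.7000 - 225.3282 = 18.3718 keV

(Intermediate values are shown rounded; full precision is carried through to the final answer.)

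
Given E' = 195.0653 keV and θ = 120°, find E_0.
456.3998 keV

Convert final energy to wavelength (hc ≈ 1239.842 keV·pm):
λ' = hc/E' = 1239.842 / 195.0653 = 6.3560 pm

Calculate the Compton shift:
Δλ = λ_C(1 - cos(120°))
Δλ = 2.4263 × (1 - cos(120°))
Δλ = 3.6395 pm

Initial wavelength:
λ = λ' - Δλ = 6.3560 - 3.6395 = 2.7166 pm

Initial energy:
E = hc/λ = 1239.842 / 2.7166 = 456.3998 keV

(Intermediate values are shown rounded; full precision is carried through to the final answer.)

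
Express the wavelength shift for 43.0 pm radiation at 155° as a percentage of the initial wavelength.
10.7565%

Calculate the Compton shift:
Δλ = λ_C(1 - cos(155°))
Δλ = 2.4263 × (1 - cos(155°))
Δλ = 2.4263 × 1.9063
Δλ = 4.6253 pm

Percentage change:
(Δλ/λ₀) × 100 = (4.6253/43.0) × 100
= 10.7565%

(Intermediate values are shown rounded; full precision is carried through to the final answer.)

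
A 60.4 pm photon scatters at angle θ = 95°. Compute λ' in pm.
63.0378 pm

Using the Compton scattering formula:
λ' = λ + Δλ = λ + λ_C(1 - cos θ)

Given:
- Initial wavelength λ = 60.4 pm
- Scattering angle θ = 95°
- Compton wavelength λ_C ≈ 2.4263 pm

Calculate the shift:
Δλ = 2.4263 × (1 - cos(95°))
Δλ = 2.4263 × 1.0872
Δλ = 2.6378 pm

Final wavelength:
λ' = 60.4 + 2.6378 = 63.0378 pm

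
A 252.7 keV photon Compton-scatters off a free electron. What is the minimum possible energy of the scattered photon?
127.0460 keV (at θ = 180°)

The scattered photon has minimum energy when its wavelength is maximum, i.e., when the Compton shift Δλ = λ_C(1 − cos θ) is maximum. This occurs at θ = 180° (backscattering), giving Δλ_max = 2λ_C = 4.8526 pm.

Initial wavelength: λ₀ = hc/E₀ = 4.9064 pm
Maximum final wavelength: λ'_max = λ₀ + 2λ_C = 4.9064 + 4.8526 = 9.7590 pm
Minimum final energy: E'_min = hc/λ'_max = 127.0460 keV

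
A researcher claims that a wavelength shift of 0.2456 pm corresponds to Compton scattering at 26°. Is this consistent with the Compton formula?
Yes, consistent

Calculate the expected shift for θ = 26°:

Δλ_expected = λ_C(1 - cos(26°))
Δλ_expected = 2.4263 × (1 - cos(26°))
Δλ_expected = 2.4263 × 0.1012
Δλ_expected = 0.2456 pm

Given shift: 0.2456 pm
Expected shift: 0.2456 pm
Difference: 0.0000 pm

The values match. This is consistent with Compton scattering at the stated angle.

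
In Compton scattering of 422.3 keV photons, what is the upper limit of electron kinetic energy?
263.1122 keV

Maximum energy transfer occurs at θ = 180° (backscattering).

Initial photon: E₀ = 422.3 keV → λ₀ = 2.9359 pm

Maximum Compton shift (at 180°):
Δλ_max = 2λ_C = 2 × 2.4263 = 4.8526 pm

Final wavelength:
λ' = 2.9359 + 4.8526 = 7.7885 pm

Minimum photon energy (maximum energy to electron):
E'_min = hc/λ' = 159.1878 keV

Maximum electron kinetic energy:
K_max = E₀ - E'_min = 422.3000 - 159.1878 = 263.1122 keV

(Intermediate values are shown rounded; full precision is carried through to the final answer.)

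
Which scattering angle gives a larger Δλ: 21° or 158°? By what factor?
158° produces the larger shift by a factor of 29.015

Calculate both shifts using Δλ = λ_C(1 - cos θ):

For θ₁ = 21°:
Δλ₁ = 2.4263 × (1 - cos(21°))
Δλ₁ = 2.4263 × 0.0664
Δλ₁ = 0.1612 pm

For θ₂ = 158°:
Δλ₂ = 2.4263 × (1 - cos(158°))
Δλ₂ = 2.4263 × 1.9272
Δλ₂ = 4.6759 pm

The 158° angle produces the larger shift.
Ratio: 4.6759/0.1612 = 29.015

(Intermediate values are shown rounded; full precision is carried through to the final answer.)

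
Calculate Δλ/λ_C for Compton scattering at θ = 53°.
0.3982 λ_C

The Compton shift formula is:
Δλ = λ_C(1 - cos θ)

Dividing both sides by λ_C:
Δλ/λ_C = 1 - cos θ

For θ = 53°:
Δλ/λ_C = 1 - cos(53°)
Δλ/λ_C = 1 - 0.6018
Δλ/λ_C = 0.3982

This means the shift is 0.3982 × λ_C = 0.9661 pm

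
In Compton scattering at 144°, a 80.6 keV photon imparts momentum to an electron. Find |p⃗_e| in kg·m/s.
7.2899e-23 kg·m/s

The electron is initially at rest, so by conservation of momentum:
p⃗_e = p⃗₀ − p⃗'  (incident photon momentum minus scattered photon momentum)

Photon momentum magnitudes (p = h/λ = E/c):
λ₀ = hc/E₀ = 15.3827 pm → p₀ = h/λ₀ = 4.3075e-23 kg·m/s
Δλ = λ_C(1 − cos 144°) = 4.3892 pm
λ' = 19.7719 pm → p' = h/λ' = 3.3513e-23 kg·m/s

The scattered photon makes angle θ = 144° with the incident direction, so by the law of cosines:
|p⃗_e|² = p₀² + p'² − 2p₀p'cos θ
|p⃗_e|² = (4.3075e-23)² + (3.3513e-23)² − 2·4.3075e-23·3.3513e-23·cos(144°)
|p⃗_e| = 7.2899e-23 kg·m/s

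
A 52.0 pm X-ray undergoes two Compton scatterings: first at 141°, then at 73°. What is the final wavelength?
58.0288 pm

Apply Compton shift twice:

First scattering at θ₁ = 141°:
Δλ₁ = λ_C(1 - cos(141°))
Δλ₁ = 2.4263 × 1.7771
Δλ₁ = 4.3119 pm

After first scattering:
λ₁ = 52.0 + 4.3119 = 56.3119 pm

Second scattering at θ₂ = 73°:
Δλ₂ = λ_C(1 - cos(73°))
Δλ₂ = 2.4263 × 0.7076
Δλ₂ = 1.7169 pm

Final wavelength:
λ₂ = 56.3119 + 1.7169 = 58.0288 pm

Total shift: Δλ_total = 4.3119 + 1.7169 = 6.0288 pm

(Intermediate values are shown rounded; full precision is carried through to the final answer.)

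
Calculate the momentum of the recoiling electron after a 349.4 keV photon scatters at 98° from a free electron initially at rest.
2.2659e-22 kg·m/s

The electron is initially at rest, so by conservation of momentum:
p⃗_e = p⃗₀ − p⃗'  (incident photon momentum minus scattered photon momentum)

Photon momentum magnitudes (p = h/λ = E/c):
λ₀ = hc/E₀ = 3.5485 pm → p₀ = h/λ₀ = 1.8673e-22 kg·m/s
Δλ = λ_C(1 − cos 98°) = 2.7640 pm
λ' = 6.3125 pm → p' = h/λ' = 1.0497e-22 kg·m/s

The scattered photon makes angle θ = 98° with the incident direction, so by the law of cosines:
|p⃗_e|² = p₀² + p'² − 2p₀p'cos θ
|p⃗_e|² = (1.8673e-22)² + (1.0497e-22)² − 2·1.8673e-22·1.0497e-22·cos(98°)
|p⃗_e| = 2.2659e-22 kg·m/s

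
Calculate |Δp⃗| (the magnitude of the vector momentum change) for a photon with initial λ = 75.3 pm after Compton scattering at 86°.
1.1829e-23 kg·m/s

Photon momentum magnitude is p = h/λ.

Initial momentum:
p₀ = h/λ = 6.6261e-34/7.5300e-11 = 8.7996e-24 kg·m/s

After scattering:
λ' = λ + Δλ = 75.3 + 2.2571 = 77.5571 pm
p' = h/λ' = 6.6261e-34/7.7557e-11 = 8.5435e-24 kg·m/s

Momentum is a vector; the scattered photon's direction makes angle θ = 86° with the incident direction. The magnitude of the vector change Δp⃗ = p⃗₀ − p⃗' is found from the law of cosines:
|Δp⃗|² = p₀² + p'² − 2p₀p'cos θ
|Δp⃗|² = (8.7996e-24)² + (8.5435e-24)² − 2·8.7996e-24·8.5435e-24·cos(86°)
|Δp⃗| = 1.1829e-23 kg·m/s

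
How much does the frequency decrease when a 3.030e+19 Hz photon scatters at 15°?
2.511e+17 Hz (decrease)

Convert frequency to wavelength (c = 299792458 m/s):
λ₀ = c/f₀ = 299792458/3.030e+19 = 9.8941405e-12 m = 9.8941 pm

Calculate Compton shift:
Δλ = λ_C(1 - cos(15°)) = 0.0827 pm

Final wavelength:
λ' = λ₀ + Δλ = 9.8941 + 0.0827 = 9.9768 pm

Final frequency:
f' = c/λ' = 299792458/9.9768150e-12 = 3.0048914e+19 Hz

Frequency shift (decrease):
Δf = f₀ - f' = 3.030e+19 - 3.0048914e+19 = 2.511e+17 Hz

(Intermediate values are shown rounded; full precision is carried through to the final answer.)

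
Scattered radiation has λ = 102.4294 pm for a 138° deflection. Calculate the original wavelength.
98.2000 pm

From λ' = λ + Δλ, we have λ = λ' - Δλ

First calculate the Compton shift:
Δλ = λ_C(1 - cos θ)
Δλ = 2.4263 × (1 - cos(138°))
Δλ = 2.4263 × 1.7431
Δλ = 4.2294 pm

Initial wavelength:
λ = λ' - Δλ
λ = 102.4294 - 4.2294
λ = 98.2000 pm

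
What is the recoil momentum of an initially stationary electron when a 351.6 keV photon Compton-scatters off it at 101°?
2.3104e-22 kg·m/s

The electron is initially at rest, so by conservation of momentum:
p⃗_e = p⃗₀ − p⃗'  (incident photon momentum minus scattered photon momentum)

Photon momentum magnitudes (p = h/λ = E/c):
λ₀ = hc/E₀ = 3.5263 pm → p₀ = h/λ₀ = 1.8791e-22 kg·m/s
Δλ = λ_C(1 − cos 101°) = 2.8893 pm
λ' = 6.4156 pm → p' = h/λ' = 1.0328e-22 kg·m/s

The scattered photon makes angle θ = 101° with the incident direction, so by the law of cosines:
|p⃗_e|² = p₀² + p'² − 2p₀p'cos θ
|p⃗_e|² = (1.8791e-22)² + (1.0328e-22)² − 2·1.8791e-22·1.0328e-22·cos(101°)
|p⃗_e| = 2.3104e-22 kg·m/s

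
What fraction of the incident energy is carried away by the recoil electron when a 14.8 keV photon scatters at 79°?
0.0229 (or 2.29%)

Calculate initial and final photon energies:

Initial: E₀ = 14.8 keV → λ₀ = 83.7731 pm
Compton shift: Δλ = 1.9633 pm
Final wavelength: λ' = 85.7365 pm
Final energy: E' = 14.4611 keV

Fractional energy loss:
(E₀ - E')/E₀ = (14.8000 - 14.4611)/14.8000
= 0.3389/14.8000
= 0.0229
= 2.29%

(Intermediate values are shown rounded; full precision is carried through to the final answer.)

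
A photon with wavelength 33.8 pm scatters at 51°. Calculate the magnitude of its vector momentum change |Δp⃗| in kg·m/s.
1.6667e-23 kg·m/s

Photon momentum magnitude is p = h/λ.

Initial momentum:
p₀ = h/λ = 6.6261e-34/3.3800e-11 = 1.9604e-23 kg·m/s

After scattering:
λ' = λ + Δλ = 33.8 + 0.8994 = 34.6994 pm
p' = h/λ' = 6.6261e-34/3.4699e-11 = 1.9096e-23 kg·m/s

Momentum is a vector; the scattered photon's direction makes angle θ = 51° with the incident direction. The magnitude of the vector change Δp⃗ = p⃗₀ − p⃗' is found from the law of cosines:
|Δp⃗|² = p₀² + p'² − 2p₀p'cos θ
|Δp⃗|² = (1.9604e-23)² + (1.9096e-23)² − 2·1.9604e-23·1.9096e-23·cos(51°)
|Δp⃗| = 1.6667e-23 kg·m/s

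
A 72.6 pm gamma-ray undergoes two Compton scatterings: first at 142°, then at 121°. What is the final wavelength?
80.6142 pm

Apply Compton shift twice:

First scattering at θ₁ = 142°:
Δλ₁ = λ_C(1 - cos(142°))
Δλ₁ = 2.4263 × 1.7880
Δλ₁ = 4.3383 pm

After first scattering:
λ₁ = 72.6 + 4.3383 = 76.9383 pm

Second scattering at θ₂ = 121°:
Δλ₂ = λ_C(1 - cos(121°))
Δλ₂ = 2.4263 × 1.5150
Δλ₂ = 3.6760 pm

Final wavelength:
λ₂ = 76.9383 + 3.6760 = 80.6142 pm

Total shift: Δλ_total = 4.3383 + 3.6760 = 8.0142 pm

(Intermediate values are shown rounded; full precision is carried through to the final answer.)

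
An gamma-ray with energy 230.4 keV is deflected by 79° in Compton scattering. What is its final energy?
168.8098 keV

First convert energy to wavelength:
λ = hc/E, with hc ≈ 1239.842 keV·pm (i.e. 1239.842 eV·nm)

For E = 230.4 keV = 230400 eV:
λ = 1239.842 keV·pm / 230.4 keV
λ = 5.3813 pm

Calculate the Compton shift:
Δλ = λ_C(1 - cos(79°)) = 2.4263 × 0.8092
Δλ = 1.9633 pm

Final wavelength:
λ' = 5.3813 + 1.9633 = 7.3446 pm

Final energy:
E' = hc/λ' = 1239.842 / 7.3446 = 168.8098 keV

(Intermediate values are shown rounded; full precision is carried through to the final answer.)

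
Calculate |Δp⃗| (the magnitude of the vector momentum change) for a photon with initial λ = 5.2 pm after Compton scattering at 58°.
1.1421e-22 kg·m/s

Photon momentum magnitude is p = h/λ.

Initial momentum:
p₀ = h/λ = 6.6261e-34/5.2000e-12 = 1.2742e-22 kg·m/s

After scattering:
λ' = λ + Δλ = 5.2 + 1.1406 = 6.3406 pm
p' = h/λ' = 6.6261e-34/6.3406e-12 = 1.0450e-22 kg·m/s

Momentum is a vector; the scattered photon's direction makes angle θ = 58° with the incident direction. The magnitude of the vector change Δp⃗ = p⃗₀ − p⃗' is found from the law of cosines:
|Δp⃗|² = p₀² + p'² − 2p₀p'cos θ
|Δp⃗|² = (1.2742e-22)² + (1.0450e-22)² − 2·1.2742e-22·1.0450e-22·cos(58°)
|Δp⃗| = 1.1421e-22 kg·m/s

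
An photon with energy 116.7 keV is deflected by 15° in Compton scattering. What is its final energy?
115.7989 keV

First convert energy to wavelength:
λ = hc/E, with hc ≈ 1239.842 keV·pm (i.e. 1239.842 eV·nm)

For E = 116.7 keV = 116700 eV:
λ = 1239.842 keV·pm / 116.7 keV
λ = 10.6242 pm

Calculate the Compton shift:
Δλ = λ_C(1 - cos(15°)) = 2.4263 × 0.0341
Δλ = 0.0827 pm

Final wavelength:
λ' = 10.6242 + 0.0827 = 10.7069 pm

Final energy:
E' = hc/λ' = 1239.842 / 10.7069 = 115.7989 keV

(Intermediate values are shown rounded; full precision is carried through to the final answer.)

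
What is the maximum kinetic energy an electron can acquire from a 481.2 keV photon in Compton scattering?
314.3119 keV

Maximum energy transfer occurs at θ = 180° (backscattering).

Initial photon: E₀ = 481.2 keV → λ₀ = 2.5766 pm

Maximum Compton shift (at 180°):
Δλ_max = 2λ_C = 2 × 2.4263 = 4.8526 pm

Final wavelength:
λ' = 2.5766 + 4.8526 = 7.4292 pm

Minimum photon energy (maximum energy to electron):
E'_min = hc/λ' = 166.8881 keV

Maximum electron kinetic energy:
K_max = E₀ - E'_min = 481.2000 - 166.8881 = 314.3119 keV

(Intermediate values are shown rounded; full precision is carried through to the final answer.)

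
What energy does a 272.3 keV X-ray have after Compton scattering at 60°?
215.0123 keV

First convert energy to wavelength:
λ = hc/E, with hc ≈ 1239.842 keV·pm (i.e. 1239.842 eV·nm)

For E = 272.3 keV = 272300 eV:
λ = 1239.842 keV·pm / 272.3 keV
λ = 4.5532 pm

Calculate the Compton shift:
Δλ = λ_C(1 - cos(60°)) = 2.4263 × 0.5000
Δλ = 1.2132 pm

Final wavelength:
λ' = 4.5532 + 1.2132 = 5.7664 pm

Final energy:
E' = hc/λ' = 1239.842 / 5.7664 = 215.0123 keV

(Intermediate values are shown rounded; full precision is carried through to the final answer.)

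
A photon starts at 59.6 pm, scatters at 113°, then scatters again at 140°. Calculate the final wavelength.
67.2593 pm

Apply Compton shift twice:

First scattering at θ₁ = 113°:
Δλ₁ = λ_C(1 - cos(113°))
Δλ₁ = 2.4263 × 1.3907
Δλ₁ = 3.3743 pm

After first scattering:
λ₁ = 59.6 + 3.3743 = 62.9743 pm

Second scattering at θ₂ = 140°:
Δλ₂ = λ_C(1 - cos(140°))
Δλ₂ = 2.4263 × 1.7660
Δλ₂ = 4.2850 pm

Final wavelength:
λ₂ = 62.9743 + 4.2850 = 67.2593 pm

Total shift: Δλ_total = 3.3743 + 4.2850 = 7.6593 pm

(Intermediate values are shown rounded; full precision is carried through to the final answer.)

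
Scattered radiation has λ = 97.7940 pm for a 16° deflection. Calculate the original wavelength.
97.7000 pm

From λ' = λ + Δλ, we have λ = λ' - Δλ

First calculate the Compton shift:
Δλ = λ_C(1 - cos θ)
Δλ = 2.4263 × (1 - cos(16°))
Δλ = 2.4263 × 0.0387
Δλ = 0.0940 pm

Initial wavelength:
λ = λ' - Δλ
λ = 97.7940 - 0.0940
λ = 97.7000 pm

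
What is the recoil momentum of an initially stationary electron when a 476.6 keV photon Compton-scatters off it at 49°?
1.9395e-22 kg·m/s

The electron is initially at rest, so by conservation of momentum:
p⃗_e = p⃗₀ − p⃗'  (incident photon momentum minus scattered photon momentum)

Photon momentum magnitudes (p = h/λ = E/c):
λ₀ = hc/E₀ = 2.6014 pm → p₀ = h/λ₀ = 2.5471e-22 kg·m/s
Δλ = λ_C(1 − cos 49°) = 0.8345 pm
λ' = 3.4359 pm → p' = h/λ' = 1.9285e-22 kg·m/s

The scattered photon makes angle θ = 49° with the incident direction, so by the law of cosines:
|p⃗_e|² = p₀² + p'² − 2p₀p'cos θ
|p⃗_e|² = (2.5471e-22)² + (1.9285e-22)² − 2·2.5471e-22·1.9285e-22·cos(49°)
|p⃗_e| = 1.9395e-22 kg·m/s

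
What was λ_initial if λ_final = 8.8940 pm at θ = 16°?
8.8000 pm

From λ' = λ + Δλ, we have λ = λ' - Δλ

First calculate the Compton shift:
Δλ = λ_C(1 - cos θ)
Δλ = 2.4263 × (1 - cos(16°))
Δλ = 2.4263 × 0.0387
Δλ = 0.0940 pm

Initial wavelength:
λ = λ' - Δλ
λ = 8.8940 - 0.0940
λ = 8.8000 pm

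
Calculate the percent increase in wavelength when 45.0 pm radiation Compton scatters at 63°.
2.9440%

Calculate the Compton shift:
Δλ = λ_C(1 - cos(63°))
Δλ = 2.4263 × (1 - cos(63°))
Δλ = 2.4263 × 0.5460
Δλ = 1.3248 pm

Percentage change:
(Δλ/λ₀) × 100 = (1.3248/45.0) × 100
= 2.9440%

(Intermediate values are shown rounded; full precision is carried through to the final answer.)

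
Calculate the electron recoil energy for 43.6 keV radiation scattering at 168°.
6.2962 keV

By energy conservation: K_e = E_initial - E_final

First find the scattered photon energy:
Initial wavelength: λ = hc/E = 28.4367 pm
Compton shift: Δλ = λ_C(1 - cos(168°)) = 4.7996 pm
Final wavelength: λ' = 28.4367 + 4.7996 = 33.2363 pm
Final photon energy: E' = hc/λ' = 37.3038 keV

Electron kinetic energy:
K_e = E - E' = 43.6000 - 37.3038 = 6.2962 keV

(Intermediate values are shown rounded; full precision is carried through to the final answer.)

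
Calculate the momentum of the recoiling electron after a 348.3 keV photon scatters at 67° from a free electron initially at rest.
1.8115e-22 kg·m/s

The electron is initially at rest, so by conservation of momentum:
p⃗_e = p⃗₀ − p⃗'  (incident photon momentum minus scattered photon momentum)

Photon momentum magnitudes (p = h/λ = E/c):
λ₀ = hc/E₀ = 3.5597 pm → p₀ = h/λ₀ = 1.8614e-22 kg·m/s
Δλ = λ_C(1 − cos 67°) = 1.4783 pm
λ' = 5.0380 pm → p' = h/λ' = 1.3152e-22 kg·m/s

The scattered photon makes angle θ = 67° with the incident direction, so by the law of cosines:
|p⃗_e|² = p₀² + p'² − 2p₀p'cos θ
|p⃗_e|² = (1.8614e-22)² + (1.3152e-22)² − 2·1.8614e-22·1.3152e-22·cos(67°)
|p⃗_e| = 1.8115e-22 kg·m/s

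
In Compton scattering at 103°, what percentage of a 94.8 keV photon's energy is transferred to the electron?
0.1852 (or 18.52%)

Calculate initial and final photon energies:

Initial: E₀ = 94.8 keV → λ₀ = 13.0785 pm
Compton shift: Δλ = 2.9721 pm
Final wavelength: λ' = 16.0506 pm
Final energy: E' = 77.2458 keV

Fractional energy loss:
(E₀ - E')/E₀ = (94.8000 - 77.2458)/94.8000
= 17.5542/94.8000
= 0.1852
= 18.52%

(Intermediate values are shown rounded; full precision is carried through to the final answer.)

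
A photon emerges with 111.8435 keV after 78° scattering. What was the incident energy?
135.2999 keV

Convert final energy to wavelength (hc ≈ 1239.842 keV·pm):
λ' = hc/E' = 1239.842 / 111.8435 = 11.0855 pm

Calculate the Compton shift:
Δλ = λ_C(1 - cos(78°))
Δλ = 2.4263 × (1 - cos(78°))
Δλ = 1.9219 pm

Initial wavelength:
λ = λ' - Δλ = 11.0855 - 1.9219 = 9.1637 pm

Initial energy:
E = hc/λ = 1239.842 / 9.1637 = 135.2999 keV

(Intermediate values are shown rounded; full precision is carried through to the final answer.)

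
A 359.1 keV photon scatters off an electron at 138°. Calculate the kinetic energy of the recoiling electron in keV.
197.7053 keV

By energy conservation: K_e = E_initial - E_final

First find the scattered photon energy:
Initial wavelength: λ = hc/E = 3.4526 pm
Compton shift: Δλ = λ_C(1 - cos(138°)) = 4.2294 pm
Final wavelength: λ' = 3.4526 + 4.2294 = 7.6820 pm
Final photon energy: E' = hc/λ' = 161.3947 keV

Electron kinetic energy:
K_e = E - E' = 359.1000 - 161.3947 = 197.7053 keV

(Intermediate values are shown rounded; full precision is carried through to the final answer.)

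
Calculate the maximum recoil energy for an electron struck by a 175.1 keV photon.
71.2031 keV

Maximum energy transfer occurs at θ = 180° (backscattering).

Initial photon: E₀ = 175.1 keV → λ₀ = 7.0808 pm

Maximum Compton shift (at 180°):
Δλ_max = 2λ_C = 2 × 2.4263 = 4.8526 pm

Final wavelength:
λ' = 7.0808 + 4.8526 = 11.9334 pm

Minimum photon energy (maximum energy to electron):
E'_min = hc/λ' = 103.8969 keV

Maximum electron kinetic energy:
K_max = E₀ - E'_min = 175.1000 - 103.8969 = 71.2031 keV

(Intermediate values are shown rounded; full precision is carried through to the final answer.)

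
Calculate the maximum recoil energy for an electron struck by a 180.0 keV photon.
74.3973 keV

Maximum energy transfer occurs at θ = 180° (backscattering).

Initial photon: E₀ = 180.0 keV → λ₀ = 6.8880 pm

Maximum Compton shift (at 180°):
Δλ_max = 2λ_C = 2 × 2.4263 = 4.8526 pm

Final wavelength:
λ' = 6.8880 + 4.8526 = 11.7406 pm

Minimum photon energy (maximum energy to electron):
E'_min = hc/λ' = 105.6027 keV

Maximum electron kinetic energy:
K_max = E₀ - E'_min = 180.0000 - 105.6027 = 74.3973 keV

(Intermediate values are shown rounded; full precision is carried through to the final answer.)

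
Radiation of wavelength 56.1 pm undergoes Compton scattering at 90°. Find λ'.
58.5263 pm

Using the Compton formula: λ' = λ + λ_C(1 − cos θ)

For θ = 90°, cos θ = 0 (exact) = 0.0000, so:
1 − cos 90° = 1 − (0) = 1.0000

Δλ = λ_C × 1.0000 = 2.4263 × 1.0000 = 2.4263 pm

λ' = 56.1 + 2.4263 = 58.5263 pm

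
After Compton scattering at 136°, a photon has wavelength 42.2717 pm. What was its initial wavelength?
38.1000 pm

From λ' = λ + Δλ, we have λ = λ' - Δλ

First calculate the Compton shift:
Δλ = λ_C(1 - cos θ)
Δλ = 2.4263 × (1 - cos(136°))
Δλ = 2.4263 × 1.7193
Δλ = 4.1717 pm

Initial wavelength:
λ = λ' - Δλ
λ = 42.2717 - 4.1717
λ = 38.1000 pm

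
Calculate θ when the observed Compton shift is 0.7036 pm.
44.76°

From the Compton formula Δλ = λ_C(1 - cos θ), we can solve for θ:

cos θ = 1 - Δλ/λ_C

Given:
- Δλ = 0.7036 pm
- λ_C = h/(m_e·c) ≈ 2.42631024 pm

cos θ = 1 - 0.7036/2.42631024
cos θ = 1 - 0.289988
cos θ = 0.710012

θ = arccos(0.710012)
θ = 44.76°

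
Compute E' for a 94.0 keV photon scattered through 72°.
83.3992 keV

First convert energy to wavelength:
λ = hc/E, with hc ≈ 1239.842 keV·pm (i.e. 1239.842 eV·nm)

For E = 94.0 keV = 94000 eV:
λ = 1239.842 keV·pm / 94.0 keV
λ = 13.1898 pm

Calculate the Compton shift:
Δλ = λ_C(1 - cos(72°)) = 2.4263 × 0.6910
Δλ = 1.6765 pm

Final wavelength:
λ' = 13.1898 + 1.6765 = 14.8663 pm

Final energy:
E' = hc/λ' = 1239.842 / 14.8663 = 83.3992 keV

(Intermediate values are shown rounded; full precision is carried through to the final answer.)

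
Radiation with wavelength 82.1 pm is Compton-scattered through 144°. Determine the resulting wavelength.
86.4892 pm

Using the Compton scattering formula:
λ' = λ + Δλ = λ + λ_C(1 - cos θ)

Given:
- Initial wavelength λ = 82.1 pm
- Scattering angle θ = 144°
- Compton wavelength λ_C ≈ 2.4263 pm

Calculate the shift:
Δλ = 2.4263 × (1 - cos(144°))
Δλ = 2.4263 × 1.8090
Δλ = 4.3892 pm

Final wavelength:
λ' = 82.1 + 4.3892 = 86.4892 pm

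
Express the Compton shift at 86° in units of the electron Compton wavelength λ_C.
0.9302 λ_C

The Compton shift formula is:
Δλ = λ_C(1 - cos θ)

Dividing both sides by λ_C:
Δλ/λ_C = 1 - cos θ

For θ = 86°:
Δλ/λ_C = 1 - cos(86°)
Δλ/λ_C = 1 - 0.0698
Δλ/λ_C = 0.9302

This means the shift is 0.9302 × λ_C = 2.2571 pm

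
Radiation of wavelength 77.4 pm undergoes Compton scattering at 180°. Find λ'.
82.2526 pm

Using the Compton formula: λ' = λ + λ_C(1 − cos θ)

For θ = 180°, cos θ = -1 (exact) = -1.0000, so:
1 − cos 180° = 1 − (-1) = 2.0000

Δλ = λ_C × 2.0000 = 2.4263 × 2.0000 = 4.8526 pm

λ' = 77.4 + 4.8526 = 82.2526 pm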